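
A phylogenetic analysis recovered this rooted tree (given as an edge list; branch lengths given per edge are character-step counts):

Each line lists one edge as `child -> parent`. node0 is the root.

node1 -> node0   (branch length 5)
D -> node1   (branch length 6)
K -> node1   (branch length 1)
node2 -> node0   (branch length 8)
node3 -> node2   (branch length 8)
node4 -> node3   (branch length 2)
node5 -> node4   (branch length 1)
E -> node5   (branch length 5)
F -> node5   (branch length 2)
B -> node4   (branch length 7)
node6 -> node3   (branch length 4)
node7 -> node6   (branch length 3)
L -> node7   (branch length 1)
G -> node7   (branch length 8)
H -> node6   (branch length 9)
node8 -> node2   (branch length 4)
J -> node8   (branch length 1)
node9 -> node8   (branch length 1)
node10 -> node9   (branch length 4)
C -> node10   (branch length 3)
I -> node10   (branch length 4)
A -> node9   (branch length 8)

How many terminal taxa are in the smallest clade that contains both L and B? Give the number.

6

The MRCA of L and B is the node subtending (((E,F),B),((L,G),H)).
That clade contains 6 terminal taxa: B, E, F, G, H, L.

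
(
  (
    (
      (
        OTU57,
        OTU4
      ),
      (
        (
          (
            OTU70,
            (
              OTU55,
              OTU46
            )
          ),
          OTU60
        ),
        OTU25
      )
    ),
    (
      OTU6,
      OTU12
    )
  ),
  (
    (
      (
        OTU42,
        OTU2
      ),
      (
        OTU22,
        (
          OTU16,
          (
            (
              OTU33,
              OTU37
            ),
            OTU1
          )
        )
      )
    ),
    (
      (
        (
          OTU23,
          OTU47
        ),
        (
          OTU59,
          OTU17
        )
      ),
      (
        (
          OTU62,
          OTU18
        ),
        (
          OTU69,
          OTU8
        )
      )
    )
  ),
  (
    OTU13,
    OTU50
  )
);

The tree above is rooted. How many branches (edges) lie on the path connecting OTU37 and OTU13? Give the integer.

9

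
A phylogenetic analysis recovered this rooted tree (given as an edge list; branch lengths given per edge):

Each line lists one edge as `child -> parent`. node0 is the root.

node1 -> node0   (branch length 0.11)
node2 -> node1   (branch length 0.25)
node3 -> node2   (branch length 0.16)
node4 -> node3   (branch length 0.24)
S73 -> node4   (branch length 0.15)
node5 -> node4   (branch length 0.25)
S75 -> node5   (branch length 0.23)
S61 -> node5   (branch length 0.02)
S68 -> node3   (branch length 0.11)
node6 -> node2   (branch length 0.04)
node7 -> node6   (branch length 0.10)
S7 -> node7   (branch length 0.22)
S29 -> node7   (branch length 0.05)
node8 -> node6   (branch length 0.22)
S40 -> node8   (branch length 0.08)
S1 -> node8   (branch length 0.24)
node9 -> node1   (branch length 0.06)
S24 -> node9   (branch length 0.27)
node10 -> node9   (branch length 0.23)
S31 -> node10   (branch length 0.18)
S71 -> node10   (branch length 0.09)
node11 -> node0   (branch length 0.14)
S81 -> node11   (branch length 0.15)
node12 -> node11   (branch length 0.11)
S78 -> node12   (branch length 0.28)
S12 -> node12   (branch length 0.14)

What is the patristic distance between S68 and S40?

0.61

The path runs S68 → … → MRCA → … → S40; the MRCA is the node subtending (((S73,(S75,S61)),S68),((S7,S29),(S40,S1))).
Branch lengths along that path: 0.11 + 0.16 + 0.04 + 0.22 + 0.08 = 0.61.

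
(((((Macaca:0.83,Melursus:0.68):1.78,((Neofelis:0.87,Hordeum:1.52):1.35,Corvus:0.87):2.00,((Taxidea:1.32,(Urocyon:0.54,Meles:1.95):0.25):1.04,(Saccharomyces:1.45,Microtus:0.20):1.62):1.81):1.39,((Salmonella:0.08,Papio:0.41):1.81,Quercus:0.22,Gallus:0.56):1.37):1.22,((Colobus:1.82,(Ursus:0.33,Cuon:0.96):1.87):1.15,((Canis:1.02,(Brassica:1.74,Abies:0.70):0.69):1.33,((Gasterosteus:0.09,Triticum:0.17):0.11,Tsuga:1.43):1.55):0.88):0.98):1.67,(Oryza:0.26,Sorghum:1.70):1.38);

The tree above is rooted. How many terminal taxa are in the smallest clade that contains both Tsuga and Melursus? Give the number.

23

The MRCA of Tsuga and Melursus is the node subtending ((((Macaca,Melursus),((Neofelis,Hordeum),Corvus),((Taxidea,(Urocyon,Meles)),(Saccharomyces,Microtus))),((Salmonella,Papio),Quercus,Gallus)),((Colobus,(Ursus,Cuon)),((Canis,(Brassica,Abies)),((Gasterosteus,Triticum),Tsuga)))).
That clade contains 23 terminal taxa: Abies, Brassica, Canis, Colobus, Corvus, Cuon, Gallus, Gasterosteus, Hordeum, Macaca, Meles, Melursus, Microtus, Neofelis, Papio, Quercus, Saccharomyces, Salmonella, Taxidea, Triticum, Tsuga, Urocyon, Ursus.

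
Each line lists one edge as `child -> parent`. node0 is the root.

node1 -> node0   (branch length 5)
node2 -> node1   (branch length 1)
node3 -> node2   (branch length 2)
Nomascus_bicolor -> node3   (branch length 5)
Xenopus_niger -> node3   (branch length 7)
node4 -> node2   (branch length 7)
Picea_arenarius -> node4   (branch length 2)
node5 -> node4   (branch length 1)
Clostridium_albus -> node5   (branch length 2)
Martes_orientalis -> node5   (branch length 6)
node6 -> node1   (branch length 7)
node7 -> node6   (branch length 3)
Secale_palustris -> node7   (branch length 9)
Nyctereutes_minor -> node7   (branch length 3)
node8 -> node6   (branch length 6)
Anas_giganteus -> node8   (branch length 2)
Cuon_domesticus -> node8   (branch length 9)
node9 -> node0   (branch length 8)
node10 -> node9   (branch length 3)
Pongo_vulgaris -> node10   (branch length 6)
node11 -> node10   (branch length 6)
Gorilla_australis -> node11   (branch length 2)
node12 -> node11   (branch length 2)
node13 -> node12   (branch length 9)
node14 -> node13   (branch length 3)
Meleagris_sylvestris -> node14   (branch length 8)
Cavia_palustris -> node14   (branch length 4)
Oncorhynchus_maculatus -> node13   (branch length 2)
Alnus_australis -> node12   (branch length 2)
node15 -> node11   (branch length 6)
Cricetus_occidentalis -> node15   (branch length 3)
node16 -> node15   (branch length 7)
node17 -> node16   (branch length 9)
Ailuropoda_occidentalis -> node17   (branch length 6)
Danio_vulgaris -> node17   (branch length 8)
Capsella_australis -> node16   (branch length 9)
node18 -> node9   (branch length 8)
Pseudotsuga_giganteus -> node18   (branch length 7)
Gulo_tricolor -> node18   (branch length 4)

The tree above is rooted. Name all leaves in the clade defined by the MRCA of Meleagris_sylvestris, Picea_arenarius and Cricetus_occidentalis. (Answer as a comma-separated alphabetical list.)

Ailuropoda_occidentalis, Alnus_australis, Anas_giganteus, Capsella_australis, Cavia_palustris, Clostridium_albus, Cricetus_occidentalis, Cuon_domesticus, Danio_vulgaris, Gorilla_australis, Gulo_tricolor, Martes_orientalis, Meleagris_sylvestris, Nomascus_bicolor, Nyctereutes_minor, Oncorhynchus_maculatus, Picea_arenarius, Pongo_vulgaris, Pseudotsuga_giganteus, Secale_palustris, Xenopus_niger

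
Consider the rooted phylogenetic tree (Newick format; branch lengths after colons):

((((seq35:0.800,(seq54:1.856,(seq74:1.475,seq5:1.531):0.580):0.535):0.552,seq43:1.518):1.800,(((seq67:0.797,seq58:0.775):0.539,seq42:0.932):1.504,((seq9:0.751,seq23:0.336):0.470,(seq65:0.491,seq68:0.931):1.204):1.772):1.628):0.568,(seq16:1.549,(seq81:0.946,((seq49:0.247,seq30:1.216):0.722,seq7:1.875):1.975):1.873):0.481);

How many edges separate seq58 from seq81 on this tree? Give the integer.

The MRCA of seq58 and seq81 is the root of the tree.
From seq58 up to that node: 5 branches. From seq81 up to the same node: 3 branches. Total: 5 + 3 = 8.

8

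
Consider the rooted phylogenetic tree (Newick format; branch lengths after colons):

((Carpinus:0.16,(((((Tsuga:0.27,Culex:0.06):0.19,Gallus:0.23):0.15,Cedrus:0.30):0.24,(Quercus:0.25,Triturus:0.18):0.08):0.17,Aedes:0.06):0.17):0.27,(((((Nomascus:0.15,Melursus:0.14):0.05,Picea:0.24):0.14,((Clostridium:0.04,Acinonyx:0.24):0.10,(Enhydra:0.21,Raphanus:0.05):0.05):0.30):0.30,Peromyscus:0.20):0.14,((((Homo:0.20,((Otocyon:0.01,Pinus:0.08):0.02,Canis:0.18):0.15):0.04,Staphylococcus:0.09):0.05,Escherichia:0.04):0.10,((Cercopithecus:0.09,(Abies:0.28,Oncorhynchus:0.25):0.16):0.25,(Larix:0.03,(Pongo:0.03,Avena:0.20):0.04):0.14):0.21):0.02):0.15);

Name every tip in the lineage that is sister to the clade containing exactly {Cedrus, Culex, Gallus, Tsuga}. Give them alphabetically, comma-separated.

The clade containing exactly {Cedrus, Culex, Gallus, Tsuga} attaches to the tree at the node subtending ((((Tsuga,Culex),Gallus),Cedrus),(Quercus,Triturus)).
The other lineage descending from that same node — the sister group — is (Quercus,Triturus); its 2 tips in alphabetical order are the answer.

Quercus, Triturus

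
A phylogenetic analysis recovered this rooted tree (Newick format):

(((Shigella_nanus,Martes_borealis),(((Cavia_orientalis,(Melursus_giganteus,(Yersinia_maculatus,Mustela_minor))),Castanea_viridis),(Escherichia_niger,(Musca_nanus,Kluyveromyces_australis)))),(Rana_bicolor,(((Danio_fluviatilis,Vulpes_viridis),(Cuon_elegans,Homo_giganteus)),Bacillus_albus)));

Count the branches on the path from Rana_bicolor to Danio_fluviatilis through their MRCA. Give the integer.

The MRCA of Rana_bicolor and Danio_fluviatilis is the node subtending (Rana_bicolor,(((Danio_fluviatilis,Vulpes_viridis),(Cuon_elegans,Homo_giganteus)),Bacillus_albus)).
From Rana_bicolor up to that node: 1 branch. From Danio_fluviatilis up to the same node: 4 branches. Total: 1 + 4 = 5.

5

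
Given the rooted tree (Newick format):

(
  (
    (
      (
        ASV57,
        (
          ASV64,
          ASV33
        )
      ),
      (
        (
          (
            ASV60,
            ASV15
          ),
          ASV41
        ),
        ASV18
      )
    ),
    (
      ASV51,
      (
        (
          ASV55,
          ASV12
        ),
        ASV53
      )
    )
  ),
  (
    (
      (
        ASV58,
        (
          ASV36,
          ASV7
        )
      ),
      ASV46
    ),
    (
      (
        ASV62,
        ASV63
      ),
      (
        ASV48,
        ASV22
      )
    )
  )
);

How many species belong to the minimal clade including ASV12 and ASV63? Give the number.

The MRCA of ASV12 and ASV63 is the root, so the clade is the entire tree.
That clade contains 19 terminal taxa: ASV12, ASV15, ASV18, ASV22, ASV33, ASV36, ASV41, ASV46, ASV48, ASV51, ASV53, ASV55, ASV57, ASV58, ASV60, ASV62, ASV63, ASV64, ASV7.

19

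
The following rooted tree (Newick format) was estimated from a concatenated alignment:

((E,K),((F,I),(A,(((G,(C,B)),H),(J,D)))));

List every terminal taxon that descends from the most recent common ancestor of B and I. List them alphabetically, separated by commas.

A, B, C, D, F, G, H, I, J

Tracing B: it sits inside (C,B).
Tracing I: it sits inside (F,I).
The smallest clade enclosing both is ((F,I),(A,(((G,(C,B)),H),(J,D)))); the answer is its 9 terminal taxa in alphabetical order.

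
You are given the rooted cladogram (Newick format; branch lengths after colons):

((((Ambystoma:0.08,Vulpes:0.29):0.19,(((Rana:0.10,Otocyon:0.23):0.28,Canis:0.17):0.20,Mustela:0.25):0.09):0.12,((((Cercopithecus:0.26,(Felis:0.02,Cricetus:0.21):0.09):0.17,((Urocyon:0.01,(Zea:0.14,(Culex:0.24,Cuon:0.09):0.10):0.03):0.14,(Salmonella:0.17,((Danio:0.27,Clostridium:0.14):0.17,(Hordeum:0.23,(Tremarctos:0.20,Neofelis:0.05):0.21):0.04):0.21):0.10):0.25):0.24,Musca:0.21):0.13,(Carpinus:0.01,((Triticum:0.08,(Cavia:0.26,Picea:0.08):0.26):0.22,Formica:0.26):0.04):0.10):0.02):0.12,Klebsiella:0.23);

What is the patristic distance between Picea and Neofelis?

The path runs Picea → … → MRCA → … → Neofelis; the MRCA is the node subtending ((((Cercopithecus,(Felis,Cricetus)),((Urocyon,(Zea,(Culex,Cuon))),(Salmonella,((Danio,Clostridium),(Hordeum,(Tremarctos,Neofelis)))))),Musca),(Carpinus,((Triticum,(Cavia,Picea)),Formica))).
Branch lengths along that path: 0.08 + 0.26 + 0.22 + 0.04 + 0.10 + 0.13 + 0.24 + 0.25 + 0.10 + 0.21 + 0.04 + 0.21 + 0.05 = 1.93.

1.93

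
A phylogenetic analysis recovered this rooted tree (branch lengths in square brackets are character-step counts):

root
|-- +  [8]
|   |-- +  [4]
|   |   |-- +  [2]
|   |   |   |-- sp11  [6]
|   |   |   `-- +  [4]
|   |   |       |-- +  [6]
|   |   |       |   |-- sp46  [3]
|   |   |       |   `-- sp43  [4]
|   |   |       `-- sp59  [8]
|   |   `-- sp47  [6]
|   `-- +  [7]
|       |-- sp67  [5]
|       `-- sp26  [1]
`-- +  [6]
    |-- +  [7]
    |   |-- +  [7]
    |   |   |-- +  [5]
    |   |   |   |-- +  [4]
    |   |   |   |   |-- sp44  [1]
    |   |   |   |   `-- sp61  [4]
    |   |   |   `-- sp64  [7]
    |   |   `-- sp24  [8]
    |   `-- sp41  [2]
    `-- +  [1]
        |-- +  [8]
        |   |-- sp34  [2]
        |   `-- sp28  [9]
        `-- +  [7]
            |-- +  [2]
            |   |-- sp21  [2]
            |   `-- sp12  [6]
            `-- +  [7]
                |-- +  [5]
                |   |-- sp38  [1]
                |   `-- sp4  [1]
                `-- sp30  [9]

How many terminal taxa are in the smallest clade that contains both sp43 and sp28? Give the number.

The MRCA of sp43 and sp28 is the root, so the clade is the entire tree.
That clade contains 19 terminal taxa: sp11, sp12, sp21, sp24, sp26, sp28, sp30, sp34, sp38, sp4, sp41, sp43, sp44, sp46, sp47, sp59, sp61, sp64, sp67.

19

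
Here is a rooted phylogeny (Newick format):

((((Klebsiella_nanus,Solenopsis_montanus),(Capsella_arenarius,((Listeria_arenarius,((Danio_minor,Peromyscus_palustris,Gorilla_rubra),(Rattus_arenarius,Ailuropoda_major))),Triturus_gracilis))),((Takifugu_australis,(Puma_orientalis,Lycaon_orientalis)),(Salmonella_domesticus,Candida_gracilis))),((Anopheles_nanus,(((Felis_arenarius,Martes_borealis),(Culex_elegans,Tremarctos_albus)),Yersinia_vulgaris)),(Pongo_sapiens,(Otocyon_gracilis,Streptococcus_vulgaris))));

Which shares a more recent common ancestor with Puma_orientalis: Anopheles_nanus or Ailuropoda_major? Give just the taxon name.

The MRCA of Puma_orientalis and Ailuropoda_major subtends (((Klebsiella_nanus,Solenopsis_montanus),(Capsella_arenarius,((Listeria_arenarius,((Danio_minor,Peromyscus_palustris,Gorilla_rubra),(Rattus_arenarius,Ailuropoda_major))),Triturus_gracilis))),((Takifugu_australis,(Puma_orientalis,Lycaon_orientalis)),(Salmonella_domesticus,Candida_gracilis))) (15 taxa).
The MRCA of Puma_orientalis and Anopheles_nanus is the root, subtending the entire tree (24 taxa).
The first is nested inside the second, so Puma_orientalis shares a more recent common ancestor with Ailuropoda_major.

Ailuropoda_major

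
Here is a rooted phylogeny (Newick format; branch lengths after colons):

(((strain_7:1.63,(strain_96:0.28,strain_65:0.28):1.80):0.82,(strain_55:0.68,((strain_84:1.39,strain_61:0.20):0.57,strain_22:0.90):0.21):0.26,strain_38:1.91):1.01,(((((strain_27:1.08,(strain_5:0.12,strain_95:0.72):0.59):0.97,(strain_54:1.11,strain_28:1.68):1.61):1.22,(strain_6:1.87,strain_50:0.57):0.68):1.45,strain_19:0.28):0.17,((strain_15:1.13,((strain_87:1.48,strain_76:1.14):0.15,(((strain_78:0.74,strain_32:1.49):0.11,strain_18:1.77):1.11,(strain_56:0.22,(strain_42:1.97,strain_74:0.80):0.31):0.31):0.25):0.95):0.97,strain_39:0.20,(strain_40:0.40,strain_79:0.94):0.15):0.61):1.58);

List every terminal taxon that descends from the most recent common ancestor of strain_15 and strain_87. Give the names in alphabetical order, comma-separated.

Tracing strain_15: it sits inside (strain_15,((strain_87,strain_76),(((strain_78,strain_32),strain_18),(strain_56,(strain_42,strain_74))))).
Tracing strain_87: it sits inside (strain_87,strain_76).
The smallest clade enclosing both is (strain_15,((strain_87,strain_76),(((strain_78,strain_32),strain_18),(strain_56,(strain_42,strain_74))))); the answer is its 9 terminal taxa in alphabetical order.

strain_15, strain_18, strain_32, strain_42, strain_56, strain_74, strain_76, strain_78, strain_87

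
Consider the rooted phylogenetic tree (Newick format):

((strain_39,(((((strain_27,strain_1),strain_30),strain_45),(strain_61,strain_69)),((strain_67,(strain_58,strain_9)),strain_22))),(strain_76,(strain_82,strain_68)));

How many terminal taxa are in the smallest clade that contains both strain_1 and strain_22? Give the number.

10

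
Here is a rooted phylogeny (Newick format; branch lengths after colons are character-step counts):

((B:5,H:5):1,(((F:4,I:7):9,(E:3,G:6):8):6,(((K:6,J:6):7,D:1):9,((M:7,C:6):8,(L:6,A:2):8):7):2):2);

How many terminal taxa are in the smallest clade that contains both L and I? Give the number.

The MRCA of L and I is the node subtending (((F,I),(E,G)),(((K,J),D),((M,C),(L,A)))).
That clade contains 11 terminal taxa: A, C, D, E, F, G, I, J, K, L, M.

11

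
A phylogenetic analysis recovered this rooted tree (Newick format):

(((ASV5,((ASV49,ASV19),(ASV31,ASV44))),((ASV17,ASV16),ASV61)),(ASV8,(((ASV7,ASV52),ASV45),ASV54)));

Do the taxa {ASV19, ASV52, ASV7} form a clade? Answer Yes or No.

No

The MRCA of the listed taxa is the root, so the smallest clade containing them is the whole tree.
That clade also contains ASV16, ASV17, ASV31, ASV44, ASV45, ASV49, ASV5, ASV54, ASV61, ASV8, which are not in the proposed group, so the group is not monophyletic.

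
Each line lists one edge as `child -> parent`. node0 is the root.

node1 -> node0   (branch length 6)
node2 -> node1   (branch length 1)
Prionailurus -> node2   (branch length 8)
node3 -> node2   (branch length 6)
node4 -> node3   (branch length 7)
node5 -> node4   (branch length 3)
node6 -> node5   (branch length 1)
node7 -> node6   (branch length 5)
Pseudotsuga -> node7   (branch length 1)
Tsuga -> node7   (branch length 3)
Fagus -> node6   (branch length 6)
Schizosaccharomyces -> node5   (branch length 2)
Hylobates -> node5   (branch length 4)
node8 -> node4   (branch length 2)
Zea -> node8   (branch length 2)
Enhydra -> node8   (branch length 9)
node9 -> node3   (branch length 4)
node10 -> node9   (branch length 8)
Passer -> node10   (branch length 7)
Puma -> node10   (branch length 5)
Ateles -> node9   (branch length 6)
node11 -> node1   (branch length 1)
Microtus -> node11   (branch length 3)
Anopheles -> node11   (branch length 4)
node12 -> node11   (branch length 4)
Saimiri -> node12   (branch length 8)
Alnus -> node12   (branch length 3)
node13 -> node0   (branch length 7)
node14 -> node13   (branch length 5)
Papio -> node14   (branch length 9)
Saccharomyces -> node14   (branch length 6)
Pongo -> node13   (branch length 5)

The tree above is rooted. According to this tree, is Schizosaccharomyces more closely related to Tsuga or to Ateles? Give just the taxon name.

The MRCA of Schizosaccharomyces and Tsuga subtends (((Pseudotsuga,Tsuga),Fagus),Schizosaccharomyces,Hylobates) (5 taxa).
The MRCA of Schizosaccharomyces and Ateles subtends (((((Pseudotsuga,Tsuga),Fagus),Schizosaccharomyces,Hylobates),(Zea,Enhydra)),((Passer,Puma),Ateles)) (10 taxa).
The first is nested inside the second, so Schizosaccharomyces shares a more recent common ancestor with Tsuga.

Tsuga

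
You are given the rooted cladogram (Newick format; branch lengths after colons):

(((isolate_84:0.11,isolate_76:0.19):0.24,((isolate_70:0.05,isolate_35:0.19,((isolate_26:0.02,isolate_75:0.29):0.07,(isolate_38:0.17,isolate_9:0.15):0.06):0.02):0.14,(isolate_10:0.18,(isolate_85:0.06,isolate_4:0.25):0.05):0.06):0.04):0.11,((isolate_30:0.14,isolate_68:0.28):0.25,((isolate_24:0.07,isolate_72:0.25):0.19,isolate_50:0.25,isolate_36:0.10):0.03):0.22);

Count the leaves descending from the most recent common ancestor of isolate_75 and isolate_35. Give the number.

6

The MRCA of isolate_75 and isolate_35 is the node subtending (isolate_70,isolate_35,((isolate_26,isolate_75),(isolate_38,isolate_9))).
That clade contains 6 terminal taxa: isolate_26, isolate_35, isolate_38, isolate_70, isolate_75, isolate_9.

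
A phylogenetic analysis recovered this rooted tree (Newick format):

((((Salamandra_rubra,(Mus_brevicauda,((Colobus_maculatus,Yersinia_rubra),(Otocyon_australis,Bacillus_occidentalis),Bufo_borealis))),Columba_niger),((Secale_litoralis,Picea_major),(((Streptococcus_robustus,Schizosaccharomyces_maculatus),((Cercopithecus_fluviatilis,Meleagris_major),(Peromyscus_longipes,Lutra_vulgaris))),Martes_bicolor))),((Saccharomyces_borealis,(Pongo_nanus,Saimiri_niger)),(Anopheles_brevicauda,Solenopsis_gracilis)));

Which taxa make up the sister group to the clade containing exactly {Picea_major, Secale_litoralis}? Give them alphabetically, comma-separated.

The clade containing exactly {Picea_major, Secale_litoralis} attaches to the tree at the node subtending ((Secale_litoralis,Picea_major),(((Streptococcus_robustus,Schizosaccharomyces_maculatus),((Cercopithecus_fluviatilis,Meleagris_major),(Peromyscus_longipes,Lutra_vulgaris))),Martes_bicolor)).
The other lineage descending from that same node — the sister group — is (((Streptococcus_robustus,Schizosaccharomyces_maculatus),((Cercopithecus_fluviatilis,Meleagris_major),(Peromyscus_longipes,Lutra_vulgaris))),Martes_bicolor); its 7 tips in alphabetical order are the answer.

Cercopithecus_fluviatilis, Lutra_vulgaris, Martes_bicolor, Meleagris_major, Peromyscus_longipes, Schizosaccharomyces_maculatus, Streptococcus_robustus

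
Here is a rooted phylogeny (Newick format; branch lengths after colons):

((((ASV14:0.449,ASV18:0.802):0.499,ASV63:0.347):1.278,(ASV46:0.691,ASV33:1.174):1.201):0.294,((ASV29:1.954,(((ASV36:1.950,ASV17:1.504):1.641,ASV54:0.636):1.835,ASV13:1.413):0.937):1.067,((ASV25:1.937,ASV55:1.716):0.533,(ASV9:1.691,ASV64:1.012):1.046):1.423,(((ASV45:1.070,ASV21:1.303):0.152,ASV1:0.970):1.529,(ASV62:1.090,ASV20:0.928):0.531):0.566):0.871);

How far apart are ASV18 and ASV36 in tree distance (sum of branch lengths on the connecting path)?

11.174

The path runs ASV18 → … → MRCA → … → ASV36; the MRCA is the root of the tree.
Branch lengths along that path: 0.802 + 0.499 + 1.278 + 0.294 + 0.871 + 1.067 + 0.937 + 1.835 + 1.641 + 1.950 = 11.174.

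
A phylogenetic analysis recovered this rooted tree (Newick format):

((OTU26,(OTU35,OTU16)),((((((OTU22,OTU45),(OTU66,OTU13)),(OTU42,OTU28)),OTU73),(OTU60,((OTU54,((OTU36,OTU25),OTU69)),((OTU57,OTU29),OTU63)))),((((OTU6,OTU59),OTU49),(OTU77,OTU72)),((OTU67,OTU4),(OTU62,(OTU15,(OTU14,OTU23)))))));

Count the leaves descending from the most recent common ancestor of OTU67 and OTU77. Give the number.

11

The MRCA of OTU67 and OTU77 is the node subtending ((((OTU6,OTU59),OTU49),(OTU77,OTU72)),((OTU67,OTU4),(OTU62,(OTU15,(OTU14,OTU23))))).
That clade contains 11 terminal taxa: OTU14, OTU15, OTU23, OTU4, OTU49, OTU59, OTU6, OTU62, OTU67, OTU72, OTU77.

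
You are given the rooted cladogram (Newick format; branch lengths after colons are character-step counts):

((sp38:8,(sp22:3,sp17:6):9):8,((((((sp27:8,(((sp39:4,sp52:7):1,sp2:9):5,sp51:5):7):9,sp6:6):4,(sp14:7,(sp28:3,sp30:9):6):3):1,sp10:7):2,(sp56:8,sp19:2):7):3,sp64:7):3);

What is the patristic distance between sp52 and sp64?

46

The path runs sp52 → … → MRCA → … → sp64; the MRCA is the node subtending ((((((sp27,(((sp39,sp52),sp2),sp51)),sp6),(sp14,(sp28,sp30))),sp10),(sp56,sp19)),sp64).
Branch lengths along that path: 7 + 1 + 5 + 7 + 9 + 4 + 1 + 2 + 3 + 7 = 46.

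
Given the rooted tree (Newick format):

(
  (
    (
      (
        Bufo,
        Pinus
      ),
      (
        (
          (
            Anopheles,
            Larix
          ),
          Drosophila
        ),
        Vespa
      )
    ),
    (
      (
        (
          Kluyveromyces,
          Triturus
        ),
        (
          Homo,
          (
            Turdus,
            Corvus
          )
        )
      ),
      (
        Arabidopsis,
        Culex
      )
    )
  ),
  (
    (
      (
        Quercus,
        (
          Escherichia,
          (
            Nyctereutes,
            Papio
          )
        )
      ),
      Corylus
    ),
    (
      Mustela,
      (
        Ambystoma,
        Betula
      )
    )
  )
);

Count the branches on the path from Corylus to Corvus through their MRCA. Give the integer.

9

The MRCA of Corylus and Corvus is the root of the tree.
From Corylus up to that node: 3 branches. From Corvus up to the same node: 6 branches. Total: 3 + 6 = 9.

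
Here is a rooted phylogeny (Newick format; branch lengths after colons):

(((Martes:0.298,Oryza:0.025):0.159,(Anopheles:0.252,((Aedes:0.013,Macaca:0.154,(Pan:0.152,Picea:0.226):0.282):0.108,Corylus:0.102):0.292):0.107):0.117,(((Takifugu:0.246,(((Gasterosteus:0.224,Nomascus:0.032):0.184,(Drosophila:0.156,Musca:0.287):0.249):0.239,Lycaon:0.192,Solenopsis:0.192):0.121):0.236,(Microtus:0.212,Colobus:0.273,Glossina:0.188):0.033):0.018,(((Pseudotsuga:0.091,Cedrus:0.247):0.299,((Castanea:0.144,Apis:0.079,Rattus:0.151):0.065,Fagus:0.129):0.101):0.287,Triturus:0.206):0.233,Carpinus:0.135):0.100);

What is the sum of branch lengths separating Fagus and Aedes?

1.487

The path runs Fagus → … → MRCA → … → Aedes; the MRCA is the root of the tree.
Branch lengths along that path: 0.129 + 0.101 + 0.287 + 0.233 + 0.100 + 0.117 + 0.107 + 0.292 + 0.108 + 0.013 = 1.487.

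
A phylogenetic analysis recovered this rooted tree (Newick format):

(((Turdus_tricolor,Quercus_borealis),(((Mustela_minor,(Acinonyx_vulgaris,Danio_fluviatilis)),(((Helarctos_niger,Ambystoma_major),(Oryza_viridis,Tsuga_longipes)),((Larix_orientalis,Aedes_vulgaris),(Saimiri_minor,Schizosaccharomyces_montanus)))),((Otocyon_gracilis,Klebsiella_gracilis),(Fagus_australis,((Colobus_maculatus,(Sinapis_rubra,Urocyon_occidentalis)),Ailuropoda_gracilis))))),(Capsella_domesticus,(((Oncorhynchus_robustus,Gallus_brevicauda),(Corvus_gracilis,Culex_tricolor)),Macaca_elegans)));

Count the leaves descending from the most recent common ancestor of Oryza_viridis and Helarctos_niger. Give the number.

4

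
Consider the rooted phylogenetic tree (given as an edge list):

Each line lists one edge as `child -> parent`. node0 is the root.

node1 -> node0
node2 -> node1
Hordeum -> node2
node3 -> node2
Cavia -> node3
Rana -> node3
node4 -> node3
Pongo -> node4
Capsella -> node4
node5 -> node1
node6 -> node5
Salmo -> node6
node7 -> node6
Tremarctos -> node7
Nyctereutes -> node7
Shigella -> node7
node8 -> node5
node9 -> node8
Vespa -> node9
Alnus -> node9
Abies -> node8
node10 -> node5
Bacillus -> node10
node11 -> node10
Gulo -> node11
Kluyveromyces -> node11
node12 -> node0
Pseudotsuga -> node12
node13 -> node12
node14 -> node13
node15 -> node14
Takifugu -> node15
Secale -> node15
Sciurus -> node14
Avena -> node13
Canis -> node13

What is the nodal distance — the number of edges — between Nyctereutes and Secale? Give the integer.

The MRCA of Nyctereutes and Secale is the root of the tree.
From Nyctereutes up to that node: 5 branches. From Secale up to the same node: 5 branches. Total: 5 + 5 = 10.

10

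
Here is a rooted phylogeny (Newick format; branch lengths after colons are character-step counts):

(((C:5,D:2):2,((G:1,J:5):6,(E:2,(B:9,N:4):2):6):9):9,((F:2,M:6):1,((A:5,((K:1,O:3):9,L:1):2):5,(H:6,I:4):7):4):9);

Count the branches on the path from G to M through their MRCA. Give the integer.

7

The MRCA of G and M is the root of the tree.
From G up to that node: 4 branches. From M up to the same node: 3 branches. Total: 4 + 3 = 7.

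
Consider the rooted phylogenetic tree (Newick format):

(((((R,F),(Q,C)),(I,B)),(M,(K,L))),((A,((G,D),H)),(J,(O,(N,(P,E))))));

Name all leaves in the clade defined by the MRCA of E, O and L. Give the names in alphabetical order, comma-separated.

A, B, C, D, E, F, G, H, I, J, K, L, M, N, O, P, Q, R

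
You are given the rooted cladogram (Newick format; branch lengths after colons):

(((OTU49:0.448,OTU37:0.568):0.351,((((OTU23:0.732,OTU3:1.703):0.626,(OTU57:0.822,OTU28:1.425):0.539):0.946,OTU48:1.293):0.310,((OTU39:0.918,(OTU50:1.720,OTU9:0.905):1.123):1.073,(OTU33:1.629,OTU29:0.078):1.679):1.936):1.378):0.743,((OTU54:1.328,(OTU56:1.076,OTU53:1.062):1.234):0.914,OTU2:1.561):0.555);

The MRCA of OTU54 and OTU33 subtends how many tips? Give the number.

16

The MRCA of OTU54 and OTU33 is the root, so the clade is the entire tree.
That clade contains 16 terminal taxa: OTU2, OTU23, OTU28, OTU29, OTU3, OTU33, OTU37, OTU39, OTU48, OTU49, OTU50, OTU53, OTU54, OTU56, OTU57, OTU9.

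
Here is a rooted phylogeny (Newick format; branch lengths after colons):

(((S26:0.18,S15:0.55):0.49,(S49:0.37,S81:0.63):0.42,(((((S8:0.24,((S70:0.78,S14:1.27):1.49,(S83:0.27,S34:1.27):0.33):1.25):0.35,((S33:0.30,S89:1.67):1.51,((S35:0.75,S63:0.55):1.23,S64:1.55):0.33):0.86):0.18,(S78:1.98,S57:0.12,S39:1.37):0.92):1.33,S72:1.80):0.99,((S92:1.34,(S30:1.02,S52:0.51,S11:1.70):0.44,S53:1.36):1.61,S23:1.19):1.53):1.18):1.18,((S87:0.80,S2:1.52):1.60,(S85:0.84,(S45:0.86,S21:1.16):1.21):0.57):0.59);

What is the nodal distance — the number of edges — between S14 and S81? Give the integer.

The MRCA of S14 and S81 is the node subtending ((S26,S15),(S49,S81),(((((S8,((S70,S14),(S83,S34))),((S33,S89),((S35,S63),S64))),(S78,S57,S39)),S72),((S92,(S30,S52,S11),S53),S23))).
From S14 up to that node: 8 branches. From S81 up to the same node: 2 branches. Total: 8 + 2 = 10.

10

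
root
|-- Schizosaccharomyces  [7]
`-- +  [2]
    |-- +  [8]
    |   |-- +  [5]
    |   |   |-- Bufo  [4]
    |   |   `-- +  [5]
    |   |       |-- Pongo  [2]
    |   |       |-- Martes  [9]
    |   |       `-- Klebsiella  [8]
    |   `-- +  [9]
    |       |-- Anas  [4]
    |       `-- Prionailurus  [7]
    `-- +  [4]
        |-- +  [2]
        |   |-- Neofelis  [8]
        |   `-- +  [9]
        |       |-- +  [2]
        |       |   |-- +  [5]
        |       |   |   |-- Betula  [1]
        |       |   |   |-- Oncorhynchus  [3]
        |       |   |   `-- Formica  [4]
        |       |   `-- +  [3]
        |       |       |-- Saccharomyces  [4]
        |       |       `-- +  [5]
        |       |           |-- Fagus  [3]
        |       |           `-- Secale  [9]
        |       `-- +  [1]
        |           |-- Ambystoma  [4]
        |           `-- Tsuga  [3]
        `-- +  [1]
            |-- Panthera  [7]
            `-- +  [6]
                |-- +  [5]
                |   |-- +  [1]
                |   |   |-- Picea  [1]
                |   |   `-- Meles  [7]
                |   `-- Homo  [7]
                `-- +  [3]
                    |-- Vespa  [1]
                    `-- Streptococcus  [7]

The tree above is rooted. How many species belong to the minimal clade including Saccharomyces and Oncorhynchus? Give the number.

6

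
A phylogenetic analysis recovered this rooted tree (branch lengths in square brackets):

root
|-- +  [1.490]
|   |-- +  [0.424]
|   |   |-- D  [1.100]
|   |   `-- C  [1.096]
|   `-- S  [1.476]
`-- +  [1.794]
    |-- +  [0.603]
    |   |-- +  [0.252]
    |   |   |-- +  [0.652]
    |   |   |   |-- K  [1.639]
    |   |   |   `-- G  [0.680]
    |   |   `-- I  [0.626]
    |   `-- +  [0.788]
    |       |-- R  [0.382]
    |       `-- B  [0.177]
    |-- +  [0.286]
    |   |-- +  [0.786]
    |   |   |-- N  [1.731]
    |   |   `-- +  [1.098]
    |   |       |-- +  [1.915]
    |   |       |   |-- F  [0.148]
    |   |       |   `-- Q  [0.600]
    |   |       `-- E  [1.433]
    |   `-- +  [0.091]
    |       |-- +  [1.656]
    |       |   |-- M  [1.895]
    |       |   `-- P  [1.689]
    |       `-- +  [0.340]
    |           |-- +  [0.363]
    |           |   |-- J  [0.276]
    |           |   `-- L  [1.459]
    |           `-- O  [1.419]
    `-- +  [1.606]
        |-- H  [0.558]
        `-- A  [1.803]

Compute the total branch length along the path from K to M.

The path runs K → … → MRCA → … → M; the MRCA is the node subtending ((((K,G),I),(R,B)),((N,((F,Q),E)),((M,P),((J,L),O))),(H,A)).
Branch lengths along that path: 1.639 + 0.652 + 0.252 + 0.603 + 0.286 + 0.091 + 1.656 + 1.895 = 7.074.

7.074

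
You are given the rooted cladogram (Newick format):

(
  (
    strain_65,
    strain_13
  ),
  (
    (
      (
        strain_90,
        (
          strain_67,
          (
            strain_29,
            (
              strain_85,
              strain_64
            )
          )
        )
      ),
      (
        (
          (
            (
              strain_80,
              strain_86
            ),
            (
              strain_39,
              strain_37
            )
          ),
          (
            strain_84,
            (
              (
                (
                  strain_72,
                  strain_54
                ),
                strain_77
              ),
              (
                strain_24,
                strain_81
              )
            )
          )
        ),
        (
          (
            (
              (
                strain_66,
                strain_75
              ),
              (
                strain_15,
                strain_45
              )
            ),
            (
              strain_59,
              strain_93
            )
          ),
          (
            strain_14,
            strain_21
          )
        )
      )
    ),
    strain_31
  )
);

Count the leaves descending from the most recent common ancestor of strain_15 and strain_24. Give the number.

The MRCA of strain_15 and strain_24 is the node subtending ((((strain_80,strain_86),(strain_39,strain_37)),(strain_84,(((strain_72,strain_54),strain_77),(strain_24,strain_81)))),((((strain_66,strain_75),(strain_15,strain_45)),(strain_59,strain_93)),(strain_14,strain_21))).
That clade contains 18 terminal taxa: strain_14, strain_15, strain_21, strain_24, strain_37, strain_39, strain_45, strain_54, strain_59, strain_66, strain_72, strain_75, strain_77, strain_80, strain_81, strain_84, strain_86, strain_93.

18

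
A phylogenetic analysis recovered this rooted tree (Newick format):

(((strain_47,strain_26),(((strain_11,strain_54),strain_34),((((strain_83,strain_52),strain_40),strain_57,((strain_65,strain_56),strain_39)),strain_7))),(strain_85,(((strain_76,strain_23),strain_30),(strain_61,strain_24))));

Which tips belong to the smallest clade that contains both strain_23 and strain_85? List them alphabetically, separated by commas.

strain_23, strain_24, strain_30, strain_61, strain_76, strain_85

Tracing strain_23: it sits inside (strain_76,strain_23).
Tracing strain_85: it sits inside (strain_85,(((strain_76,strain_23),strain_30),(strain_61,strain_24))).
The smallest clade enclosing both is (strain_85,(((strain_76,strain_23),strain_30),(strain_61,strain_24))); the answer is its 6 terminal taxa in alphabetical order.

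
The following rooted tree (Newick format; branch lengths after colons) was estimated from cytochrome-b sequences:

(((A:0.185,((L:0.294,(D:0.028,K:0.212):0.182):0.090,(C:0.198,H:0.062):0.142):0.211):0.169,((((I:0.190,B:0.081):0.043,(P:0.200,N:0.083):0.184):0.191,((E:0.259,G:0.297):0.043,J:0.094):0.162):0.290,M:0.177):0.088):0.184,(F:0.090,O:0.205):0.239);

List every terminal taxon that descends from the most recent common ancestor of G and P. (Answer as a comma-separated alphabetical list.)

B, E, G, I, J, N, P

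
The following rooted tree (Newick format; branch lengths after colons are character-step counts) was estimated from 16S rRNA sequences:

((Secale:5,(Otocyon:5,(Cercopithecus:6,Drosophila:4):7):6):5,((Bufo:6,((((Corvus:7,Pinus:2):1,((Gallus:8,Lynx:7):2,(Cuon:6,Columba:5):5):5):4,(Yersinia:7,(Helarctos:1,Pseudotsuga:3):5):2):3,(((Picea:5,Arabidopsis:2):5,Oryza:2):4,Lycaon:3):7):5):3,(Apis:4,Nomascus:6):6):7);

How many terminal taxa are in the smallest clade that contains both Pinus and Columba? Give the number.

6

The MRCA of Pinus and Columba is the node subtending ((Corvus,Pinus),((Gallus,Lynx),(Cuon,Columba))).
That clade contains 6 terminal taxa: Columba, Corvus, Cuon, Gallus, Lynx, Pinus.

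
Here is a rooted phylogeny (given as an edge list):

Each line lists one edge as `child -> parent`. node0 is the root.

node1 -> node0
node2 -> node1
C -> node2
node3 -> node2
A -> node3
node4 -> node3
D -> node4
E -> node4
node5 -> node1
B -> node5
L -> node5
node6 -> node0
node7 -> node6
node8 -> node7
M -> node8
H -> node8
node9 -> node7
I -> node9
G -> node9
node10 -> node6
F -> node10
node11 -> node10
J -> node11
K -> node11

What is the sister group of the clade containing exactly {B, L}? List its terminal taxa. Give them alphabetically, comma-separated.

A, C, D, E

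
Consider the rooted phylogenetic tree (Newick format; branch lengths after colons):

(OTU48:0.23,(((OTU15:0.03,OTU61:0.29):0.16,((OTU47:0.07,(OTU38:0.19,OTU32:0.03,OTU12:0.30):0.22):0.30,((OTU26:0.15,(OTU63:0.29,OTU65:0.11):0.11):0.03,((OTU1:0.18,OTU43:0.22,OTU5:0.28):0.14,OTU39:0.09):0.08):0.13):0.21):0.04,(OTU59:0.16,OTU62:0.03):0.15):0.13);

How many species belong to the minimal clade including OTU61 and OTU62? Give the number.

15

The MRCA of OTU61 and OTU62 is the node subtending (((OTU15,OTU61),((OTU47,(OTU38,OTU32,OTU12)),((OTU26,(OTU63,OTU65)),((OTU1,OTU43,OTU5),OTU39)))),(OTU59,OTU62)).
That clade contains 15 terminal taxa: OTU1, OTU12, OTU15, OTU26, OTU32, OTU38, OTU39, OTU43, OTU47, OTU5, OTU59, OTU61, OTU62, OTU63, OTU65.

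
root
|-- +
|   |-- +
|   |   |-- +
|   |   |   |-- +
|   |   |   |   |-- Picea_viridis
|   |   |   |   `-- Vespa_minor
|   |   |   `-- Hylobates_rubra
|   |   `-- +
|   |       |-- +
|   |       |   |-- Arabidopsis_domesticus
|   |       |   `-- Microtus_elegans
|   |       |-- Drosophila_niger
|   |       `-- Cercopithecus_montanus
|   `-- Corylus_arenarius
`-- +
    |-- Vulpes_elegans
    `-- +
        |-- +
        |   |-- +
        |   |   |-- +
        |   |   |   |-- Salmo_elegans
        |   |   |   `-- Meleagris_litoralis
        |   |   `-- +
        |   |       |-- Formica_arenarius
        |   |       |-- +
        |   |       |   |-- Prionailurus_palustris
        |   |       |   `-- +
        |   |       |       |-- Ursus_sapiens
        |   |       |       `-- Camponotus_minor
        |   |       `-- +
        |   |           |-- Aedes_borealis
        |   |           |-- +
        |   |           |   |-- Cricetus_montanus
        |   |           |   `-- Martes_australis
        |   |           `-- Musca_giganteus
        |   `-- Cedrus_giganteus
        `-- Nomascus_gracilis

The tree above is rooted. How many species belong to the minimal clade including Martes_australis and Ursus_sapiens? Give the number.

The MRCA of Martes_australis and Ursus_sapiens is the node subtending (Formica_arenarius,(Prionailurus_palustris,(Ursus_sapiens,Camponotus_minor)),(Aedes_borealis,(Cricetus_montanus,Martes_australis),Musca_giganteus)).
That clade contains 8 terminal taxa: Aedes_borealis, Camponotus_minor, Cricetus_montanus, Formica_arenarius, Martes_australis, Musca_giganteus, Prionailurus_palustris, Ursus_sapiens.

8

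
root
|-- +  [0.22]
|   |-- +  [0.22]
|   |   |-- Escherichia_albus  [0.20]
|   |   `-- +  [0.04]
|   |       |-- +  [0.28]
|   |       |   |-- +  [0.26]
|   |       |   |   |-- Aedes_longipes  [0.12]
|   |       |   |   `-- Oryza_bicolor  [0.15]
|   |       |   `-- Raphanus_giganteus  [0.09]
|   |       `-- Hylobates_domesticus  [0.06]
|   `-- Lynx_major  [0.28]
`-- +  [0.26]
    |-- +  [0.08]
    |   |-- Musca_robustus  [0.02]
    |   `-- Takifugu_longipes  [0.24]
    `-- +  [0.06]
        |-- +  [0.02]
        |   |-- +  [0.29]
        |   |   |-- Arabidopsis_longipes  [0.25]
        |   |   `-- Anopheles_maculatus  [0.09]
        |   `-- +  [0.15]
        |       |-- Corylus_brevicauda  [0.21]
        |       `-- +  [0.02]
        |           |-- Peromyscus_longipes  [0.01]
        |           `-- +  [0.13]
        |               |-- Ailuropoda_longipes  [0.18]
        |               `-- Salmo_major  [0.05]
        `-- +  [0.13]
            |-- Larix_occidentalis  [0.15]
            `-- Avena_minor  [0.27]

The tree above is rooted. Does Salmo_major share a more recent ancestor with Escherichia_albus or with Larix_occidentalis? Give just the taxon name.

The MRCA of Salmo_major and Larix_occidentalis subtends (((Arabidopsis_longipes,Anopheles_maculatus),(Corylus_brevicauda,(Peromyscus_longipes,(Ailuropoda_longipes,Salmo_major)))),(Larix_occidentalis,Avena_minor)) (8 taxa).
The MRCA of Salmo_major and Escherichia_albus is the root, subtending the entire tree (16 taxa).
The first is nested inside the second, so Salmo_major shares a more recent common ancestor with Larix_occidentalis.

Larix_occidentalis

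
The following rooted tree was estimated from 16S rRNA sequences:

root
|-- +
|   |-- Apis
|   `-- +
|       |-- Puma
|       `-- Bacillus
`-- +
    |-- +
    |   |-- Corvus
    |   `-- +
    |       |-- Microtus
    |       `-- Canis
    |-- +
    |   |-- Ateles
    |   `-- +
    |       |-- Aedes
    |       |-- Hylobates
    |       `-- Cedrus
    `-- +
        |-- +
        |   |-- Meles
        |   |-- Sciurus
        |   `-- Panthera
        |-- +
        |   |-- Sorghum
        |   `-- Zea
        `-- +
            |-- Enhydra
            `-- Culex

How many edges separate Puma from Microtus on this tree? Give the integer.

7

The MRCA of Puma and Microtus is the root of the tree.
From Puma up to that node: 3 branches. From Microtus up to the same node: 4 branches. Total: 3 + 4 = 7.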